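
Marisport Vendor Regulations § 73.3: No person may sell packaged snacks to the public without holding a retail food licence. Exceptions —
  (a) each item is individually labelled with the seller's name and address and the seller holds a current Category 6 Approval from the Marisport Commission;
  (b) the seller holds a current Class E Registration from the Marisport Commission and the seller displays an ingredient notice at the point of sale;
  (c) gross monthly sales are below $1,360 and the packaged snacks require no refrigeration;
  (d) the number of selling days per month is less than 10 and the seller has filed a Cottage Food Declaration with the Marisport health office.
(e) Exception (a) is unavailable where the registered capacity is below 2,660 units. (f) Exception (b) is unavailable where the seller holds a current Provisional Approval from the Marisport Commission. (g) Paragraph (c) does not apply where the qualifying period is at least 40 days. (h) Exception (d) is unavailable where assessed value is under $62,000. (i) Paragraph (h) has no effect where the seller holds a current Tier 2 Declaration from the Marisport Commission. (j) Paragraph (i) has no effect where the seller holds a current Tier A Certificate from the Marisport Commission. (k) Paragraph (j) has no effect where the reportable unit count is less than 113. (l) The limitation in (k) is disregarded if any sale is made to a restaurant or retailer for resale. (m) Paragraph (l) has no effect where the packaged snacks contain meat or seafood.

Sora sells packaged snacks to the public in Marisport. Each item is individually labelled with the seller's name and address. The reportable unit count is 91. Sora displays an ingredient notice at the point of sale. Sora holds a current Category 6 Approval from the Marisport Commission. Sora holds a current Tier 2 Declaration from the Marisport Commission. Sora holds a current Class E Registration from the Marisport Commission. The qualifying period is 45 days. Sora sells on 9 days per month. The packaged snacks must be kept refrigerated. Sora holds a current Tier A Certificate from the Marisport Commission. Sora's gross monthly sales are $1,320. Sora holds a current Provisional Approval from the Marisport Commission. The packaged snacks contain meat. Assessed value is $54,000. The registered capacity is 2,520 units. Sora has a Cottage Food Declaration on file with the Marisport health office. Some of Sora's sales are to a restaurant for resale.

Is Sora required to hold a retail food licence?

Exception (a): items are individually labelled; a current Category 6 Approval is held — every condition holds. But: (e) operates against (a): the registered capacity is 2,520 units, below the 2,660 units limit. Exception (a) does not apply.
All of (b)'s requirements are met (a current Class E Registration is held; an ingredient notice is displayed). Turning to paragraph (f): (f) is triggered — a current Provisional Approval is held. So (b) is unavailable.
Exception (c) requires that the packaged snacks require no refrigeration; but the packaged snacks require refrigeration, so (c) is unavailable.
Exception (d) is satisfied on its face — the number of selling days per month is 9, less than the 10 limit; a Cottage Food Declaration is on file. As to paragraphs (h)–(m): (h) would limit (d) — assessed value is $54,000, under the $62,000 limit — but (i) sets (h) aside: (i) operates against (h): a current Tier 2 Declaration is held. (j) would limit (i) — a current Tier A Certificate is held — but (k) sets (j) aside: (k) is engaged — the reportable unit count is 91, less than the 113 limit. (l) would limit (k) — some sales are to a restaurant for resale — but (m) sets (l) aside: (m) operates against (l): the packaged snacks contain meat. (d) remains available.

No — exception (d) applies; Sora is not required to hold a retail food licence.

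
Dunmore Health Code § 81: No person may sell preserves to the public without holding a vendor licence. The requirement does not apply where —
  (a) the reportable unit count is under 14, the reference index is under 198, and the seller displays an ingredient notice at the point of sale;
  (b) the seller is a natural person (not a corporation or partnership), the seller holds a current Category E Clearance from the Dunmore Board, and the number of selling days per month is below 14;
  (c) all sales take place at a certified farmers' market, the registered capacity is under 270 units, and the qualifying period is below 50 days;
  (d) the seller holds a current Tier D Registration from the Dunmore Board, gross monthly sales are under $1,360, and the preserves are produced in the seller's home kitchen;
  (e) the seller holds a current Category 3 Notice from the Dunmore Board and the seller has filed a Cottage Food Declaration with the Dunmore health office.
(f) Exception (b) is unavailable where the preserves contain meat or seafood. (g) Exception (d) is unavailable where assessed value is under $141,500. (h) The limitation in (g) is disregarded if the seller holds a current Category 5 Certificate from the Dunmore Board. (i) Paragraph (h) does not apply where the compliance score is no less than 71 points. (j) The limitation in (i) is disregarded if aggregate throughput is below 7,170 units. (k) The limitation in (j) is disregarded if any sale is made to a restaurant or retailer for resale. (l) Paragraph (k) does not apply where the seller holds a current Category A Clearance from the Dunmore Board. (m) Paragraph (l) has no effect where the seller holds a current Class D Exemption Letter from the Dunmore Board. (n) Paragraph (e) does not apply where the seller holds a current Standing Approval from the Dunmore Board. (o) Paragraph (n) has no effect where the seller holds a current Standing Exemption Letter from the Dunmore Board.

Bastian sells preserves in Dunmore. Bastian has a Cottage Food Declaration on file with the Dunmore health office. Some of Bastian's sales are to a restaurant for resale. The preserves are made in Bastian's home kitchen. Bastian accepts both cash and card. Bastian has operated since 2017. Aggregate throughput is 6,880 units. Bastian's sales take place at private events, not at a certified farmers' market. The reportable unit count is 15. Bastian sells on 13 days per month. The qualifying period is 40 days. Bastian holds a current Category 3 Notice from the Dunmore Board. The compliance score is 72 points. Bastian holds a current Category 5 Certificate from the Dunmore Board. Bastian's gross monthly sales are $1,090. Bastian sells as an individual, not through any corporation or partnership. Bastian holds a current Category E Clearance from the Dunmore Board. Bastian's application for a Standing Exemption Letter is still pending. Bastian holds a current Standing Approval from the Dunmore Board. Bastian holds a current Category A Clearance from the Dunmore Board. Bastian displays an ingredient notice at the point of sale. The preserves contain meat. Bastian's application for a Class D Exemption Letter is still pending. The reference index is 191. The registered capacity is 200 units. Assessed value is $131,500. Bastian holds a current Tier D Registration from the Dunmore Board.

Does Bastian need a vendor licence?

No — exception (d) applies; Bastian is not required to hold a vendor licence.

Exception (a) fails — the reportable unit count is 15, not under 14.
Exception (b): the seller is a natural person; a current Category E Clearance is held; the number of selling days per month is 13, below the 14 limit — every condition holds. Turning to paragraph (f): (f) applies — the preserves contain meat. So (b) is unavailable.
Exception (c) fails — sales are at private events, not a certified farmers' market.
Exception (d): a current Tier D Registration is held; gross monthly sales are $1,090, under the $1,360 limit; the preserves are home-kitchen produced — every condition holds. As to paragraphs (g)–(m): (g) is engaged (assessed value is $131,500, under the $141,500 limit), but is itself disapplied by (h): (h) operates against (g): a current Category 5 Certificate is held. (i) would limit (h) — the compliance score is 72 points, meeting the 71 points threshold — but (j) sets (i) aside: (j) operates against (i): aggregate throughput is 6,880 units, below the 7,170 units limit. (k) applies (some sales are to a restaurant for resale), but is itself disapplied by (l): (l) operates against (k): a current Category A Clearance is held. (m), which would lift (l), is inapplicable — there is no Class D Exemption Letter in force. Exception (d) stands.
Exception (e)'s conditions are all satisfied: a current Category 3 Notice is held; a Cottage Food Declaration is on file. However, paragraphs (n)–(o) must be considered: (n) operates — a current Standing Approval is held. (o) is not triggered (the Standing Exemption Letter is not current), so (n) stands. (e) is therefore removed.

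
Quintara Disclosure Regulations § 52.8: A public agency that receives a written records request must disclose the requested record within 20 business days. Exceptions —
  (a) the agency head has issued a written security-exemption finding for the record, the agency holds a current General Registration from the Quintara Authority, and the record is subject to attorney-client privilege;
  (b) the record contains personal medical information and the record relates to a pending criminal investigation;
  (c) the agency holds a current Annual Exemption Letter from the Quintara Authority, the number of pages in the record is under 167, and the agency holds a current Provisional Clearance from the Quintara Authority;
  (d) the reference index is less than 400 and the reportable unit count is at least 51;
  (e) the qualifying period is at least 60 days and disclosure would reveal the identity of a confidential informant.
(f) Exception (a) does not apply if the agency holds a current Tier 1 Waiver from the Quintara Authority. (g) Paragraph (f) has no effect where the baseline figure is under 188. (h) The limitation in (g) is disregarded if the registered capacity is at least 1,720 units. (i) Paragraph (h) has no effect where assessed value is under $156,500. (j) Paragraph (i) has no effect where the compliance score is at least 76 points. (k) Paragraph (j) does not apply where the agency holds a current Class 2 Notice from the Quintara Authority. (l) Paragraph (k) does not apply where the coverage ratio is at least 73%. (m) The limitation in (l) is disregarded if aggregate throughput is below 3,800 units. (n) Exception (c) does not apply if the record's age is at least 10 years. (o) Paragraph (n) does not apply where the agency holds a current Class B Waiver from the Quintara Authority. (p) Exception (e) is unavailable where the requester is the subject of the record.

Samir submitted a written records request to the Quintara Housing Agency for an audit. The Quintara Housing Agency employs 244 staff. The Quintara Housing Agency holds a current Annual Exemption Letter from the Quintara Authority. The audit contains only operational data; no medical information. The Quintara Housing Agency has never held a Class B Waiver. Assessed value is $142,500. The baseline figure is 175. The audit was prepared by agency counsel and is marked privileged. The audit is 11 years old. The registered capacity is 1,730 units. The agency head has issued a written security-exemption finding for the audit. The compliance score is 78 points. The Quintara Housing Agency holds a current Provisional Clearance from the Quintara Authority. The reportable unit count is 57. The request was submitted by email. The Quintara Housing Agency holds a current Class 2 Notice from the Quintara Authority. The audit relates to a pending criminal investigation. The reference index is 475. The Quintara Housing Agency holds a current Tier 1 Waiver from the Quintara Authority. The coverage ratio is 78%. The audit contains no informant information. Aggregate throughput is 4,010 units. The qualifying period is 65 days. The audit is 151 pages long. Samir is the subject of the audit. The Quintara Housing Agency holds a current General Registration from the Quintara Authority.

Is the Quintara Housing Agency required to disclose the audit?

Exception (a): a written security-exemption finding has been issued; a current General Registration is held; the audit is privileged — every condition holds. Turning to paragraphs (f)–(m): (f) operates — a current Tier 1 Waiver is held. (g) is triggered (the baseline figure is 175, under the 188 limit), but is overridden by (h): (h) operates — the registered capacity is 1,730 units, meeting the 1,720 units threshold. (i) applies (assessed value is $142,500, under the $156,500 limit), but is set aside by (j): (j) operates against (i): the compliance score is 78 points, meeting the 76 points threshold. (k) is triggered (a current Class 2 Notice is held), but is set aside by (l): (l) operates against (k): the coverage ratio is 78%, meeting the 73% threshold. (m), which would lift (l), is not triggered — aggregate throughput is 4,010 units, not below 3,800 units. So (a) is unavailable.
Exception (b) does not apply: the audit contains only operational data.
Exception (c)'s conditions are all satisfied: a current Annual Exemption Letter is held; the number of pages in the record is 151, under the 167 limit; a current Provisional Clearance is held. But applying paragraphs (n)–(o): (n) operates against (c): the record's age is 11 years, meeting the 10 years threshold. (o), which would lift (n), does not operate here — the Class B Waiver is not current. So (c) is unavailable.
Exception (d) fails — the reference index is 475, not less than 400.
Exception (e) does not apply: the audit contains no informant information.
No exception displaces § 52.8.

Yes — the Quintara Housing Agency must disclose the audit.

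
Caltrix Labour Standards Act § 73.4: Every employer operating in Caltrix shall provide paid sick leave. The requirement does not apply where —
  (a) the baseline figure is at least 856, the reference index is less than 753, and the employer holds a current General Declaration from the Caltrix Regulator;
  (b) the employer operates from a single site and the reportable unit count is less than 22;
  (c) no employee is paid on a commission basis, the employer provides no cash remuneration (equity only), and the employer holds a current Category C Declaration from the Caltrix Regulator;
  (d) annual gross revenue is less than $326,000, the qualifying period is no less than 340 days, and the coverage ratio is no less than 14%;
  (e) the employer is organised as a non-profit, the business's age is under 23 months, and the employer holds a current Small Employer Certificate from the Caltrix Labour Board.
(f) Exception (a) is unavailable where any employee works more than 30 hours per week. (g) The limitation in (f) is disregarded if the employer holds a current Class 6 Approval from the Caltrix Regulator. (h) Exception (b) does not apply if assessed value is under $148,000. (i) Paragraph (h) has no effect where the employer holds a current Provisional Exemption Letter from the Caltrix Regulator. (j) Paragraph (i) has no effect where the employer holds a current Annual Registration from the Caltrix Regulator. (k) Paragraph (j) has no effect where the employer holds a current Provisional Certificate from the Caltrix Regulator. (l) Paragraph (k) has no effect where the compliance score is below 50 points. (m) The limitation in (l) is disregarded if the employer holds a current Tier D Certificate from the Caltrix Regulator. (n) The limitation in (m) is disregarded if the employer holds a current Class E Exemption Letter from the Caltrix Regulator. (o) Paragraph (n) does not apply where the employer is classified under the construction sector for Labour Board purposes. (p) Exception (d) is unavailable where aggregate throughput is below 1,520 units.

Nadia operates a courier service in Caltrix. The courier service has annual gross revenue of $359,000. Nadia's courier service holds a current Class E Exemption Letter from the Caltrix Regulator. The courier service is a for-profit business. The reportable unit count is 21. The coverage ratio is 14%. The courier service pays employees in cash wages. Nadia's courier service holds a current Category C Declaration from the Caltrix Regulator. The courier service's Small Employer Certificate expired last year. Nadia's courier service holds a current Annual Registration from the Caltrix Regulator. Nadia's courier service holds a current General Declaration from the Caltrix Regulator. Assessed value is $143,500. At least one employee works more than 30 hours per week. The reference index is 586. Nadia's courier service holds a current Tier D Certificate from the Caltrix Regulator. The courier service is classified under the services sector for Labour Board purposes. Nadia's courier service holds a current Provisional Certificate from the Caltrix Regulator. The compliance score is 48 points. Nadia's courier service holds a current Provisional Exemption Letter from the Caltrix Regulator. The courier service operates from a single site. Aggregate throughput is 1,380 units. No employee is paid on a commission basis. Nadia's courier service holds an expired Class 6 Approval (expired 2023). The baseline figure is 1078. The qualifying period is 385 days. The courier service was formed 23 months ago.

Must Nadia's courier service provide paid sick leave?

Exception (a) is satisfied on its face — the baseline figure is 1,078, meeting the 856 threshold; the reference index is 586, less than the 753 limit; a current General Declaration is held. But: (f) operates against (a): at least one employee exceeds 30 hours/week. (g), which would lift (f), is inapplicable — the Class 6 Approval is not current. Exception (a) does not apply.
All of (b)'s requirements are met (the employer operates from a single site; the reportable unit count is 21, less than the 22 limit). However, paragraphs (h)–(o) must be considered: (h) operates against (b): assessed value is $143,500, under the $148,000 limit. (i) would limit (h) — a current Provisional Exemption Letter is held — but (j) sets (i) aside: (j) is engaged — a current Annual Registration is held. (k) would limit (j) — a current Provisional Certificate is held — but (l) sets (k) aside: (l) operates against (k): the compliance score is 48 points, below the 50 points limit. (m) operates (a current Tier D Certificate is held), but is set aside by (n): (n) operates against (m): a current Class E Exemption Letter is held. (o), which would lift (n), does not operate here — the courier service is classified under the services sector. (b) is therefore removed.
Exception (c) requires that the employer provides no cash remuneration (equity only); but employees are paid cash wages, so (c) is unavailable.
Exception (d) requires that annual gross revenue is less than $326,000; but annual gross revenue is $359,000, not less than $326,000, so (d) is unavailable.
Exception (e) fails — the employer is for-profit.
No exception displaces § 73.4.

Yes — Nadia's courier service must provide paid sick leave.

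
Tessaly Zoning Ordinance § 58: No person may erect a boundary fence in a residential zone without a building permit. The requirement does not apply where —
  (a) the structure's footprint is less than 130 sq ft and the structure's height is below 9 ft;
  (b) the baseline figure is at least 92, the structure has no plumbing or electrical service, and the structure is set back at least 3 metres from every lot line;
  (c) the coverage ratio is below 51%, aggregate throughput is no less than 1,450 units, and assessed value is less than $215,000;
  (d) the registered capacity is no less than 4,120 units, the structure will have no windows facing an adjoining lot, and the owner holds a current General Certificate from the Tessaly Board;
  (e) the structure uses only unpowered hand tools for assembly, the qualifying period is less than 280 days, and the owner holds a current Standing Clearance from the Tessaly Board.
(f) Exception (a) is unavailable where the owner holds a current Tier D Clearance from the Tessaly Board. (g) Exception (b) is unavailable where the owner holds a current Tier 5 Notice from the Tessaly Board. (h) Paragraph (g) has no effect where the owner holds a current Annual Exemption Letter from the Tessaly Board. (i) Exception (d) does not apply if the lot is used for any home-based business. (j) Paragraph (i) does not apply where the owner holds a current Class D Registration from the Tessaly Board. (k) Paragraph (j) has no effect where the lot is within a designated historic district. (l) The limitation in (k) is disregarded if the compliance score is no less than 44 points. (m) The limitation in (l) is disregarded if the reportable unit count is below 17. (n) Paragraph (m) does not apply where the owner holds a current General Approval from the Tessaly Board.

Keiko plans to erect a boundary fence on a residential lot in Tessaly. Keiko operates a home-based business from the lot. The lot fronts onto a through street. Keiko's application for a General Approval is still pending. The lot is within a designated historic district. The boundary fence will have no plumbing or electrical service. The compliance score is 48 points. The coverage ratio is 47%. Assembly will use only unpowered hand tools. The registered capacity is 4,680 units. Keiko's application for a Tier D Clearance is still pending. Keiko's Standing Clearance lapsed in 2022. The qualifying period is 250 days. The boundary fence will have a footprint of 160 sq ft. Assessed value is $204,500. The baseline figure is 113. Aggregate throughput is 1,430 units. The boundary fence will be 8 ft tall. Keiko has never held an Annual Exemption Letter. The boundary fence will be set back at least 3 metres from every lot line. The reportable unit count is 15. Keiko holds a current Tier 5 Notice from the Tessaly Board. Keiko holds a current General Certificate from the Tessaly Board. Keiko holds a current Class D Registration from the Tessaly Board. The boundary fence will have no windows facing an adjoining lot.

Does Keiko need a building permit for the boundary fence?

Yes — Keiko must obtain a building permit.

Exception (a) requires that the structure's footprint is less than 130 sq ft; but the structure's footprint is 160 sq ft, not less than 130 sq ft, so (a) is unavailable.
Exception (b) is satisfied on its face — the baseline figure is 113, meeting the 92 threshold; there is no plumbing or electrical service; the setback is at least 3 m on every side. Turning to paragraphs (g)–(h): (g) operates against (b): a current Tier 5 Notice is held. (h) is not triggered (the Annual Exemption Letter is not current), so (g) stands. (b) is therefore removed.
Exception (c) does not apply: aggregate throughput is 1,430 units, short of 1,450 units.
All of (d)'s requirements are met (the registered capacity is 4,680 units, meeting the 4,120 units threshold; no windows face an adjoining lot; a current General Certificate is held). Turning to paragraphs (i)–(n): (i) operates against (d): a home-based business operates on the lot. (j) applies (a current Class D Registration is held), but is displaced by (k): (k) operates against (j): the lot is in a historic district. (l) would limit (k) — the compliance score is 48 points, meeting the 44 points threshold — but (m) sets (l) aside: (m) operates — the reportable unit count is 15, below the 17 limit. (n) is not triggered (the General Approval is not current), so (m) stands. So (d) is unavailable.
Exception (e) fails — the Standing Clearance is not current.
No exception displaces § 58.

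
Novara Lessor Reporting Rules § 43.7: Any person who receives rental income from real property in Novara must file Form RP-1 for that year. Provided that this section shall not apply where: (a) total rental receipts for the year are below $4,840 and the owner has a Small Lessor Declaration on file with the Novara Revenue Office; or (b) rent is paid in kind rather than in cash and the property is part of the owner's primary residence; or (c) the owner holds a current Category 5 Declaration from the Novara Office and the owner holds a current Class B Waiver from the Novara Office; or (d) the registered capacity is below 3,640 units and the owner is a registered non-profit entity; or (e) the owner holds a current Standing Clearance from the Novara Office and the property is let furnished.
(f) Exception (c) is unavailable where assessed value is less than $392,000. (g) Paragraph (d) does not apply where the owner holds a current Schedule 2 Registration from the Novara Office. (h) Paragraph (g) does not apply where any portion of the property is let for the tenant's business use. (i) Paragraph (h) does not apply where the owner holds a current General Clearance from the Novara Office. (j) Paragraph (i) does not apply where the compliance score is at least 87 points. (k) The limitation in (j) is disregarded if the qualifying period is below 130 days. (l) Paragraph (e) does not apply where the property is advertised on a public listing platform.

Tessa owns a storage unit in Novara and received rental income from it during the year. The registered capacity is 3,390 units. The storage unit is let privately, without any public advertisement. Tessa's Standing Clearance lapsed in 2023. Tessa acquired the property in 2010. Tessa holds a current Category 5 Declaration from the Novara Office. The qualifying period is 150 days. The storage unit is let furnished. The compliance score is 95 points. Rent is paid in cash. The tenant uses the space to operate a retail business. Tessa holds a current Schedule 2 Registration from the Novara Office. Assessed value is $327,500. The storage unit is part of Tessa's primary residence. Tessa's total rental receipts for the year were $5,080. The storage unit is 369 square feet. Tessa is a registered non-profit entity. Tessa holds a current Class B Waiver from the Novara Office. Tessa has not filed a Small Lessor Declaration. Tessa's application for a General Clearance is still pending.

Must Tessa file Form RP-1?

Exception (a) does not apply: total rental receipts for the year are $5,080, not below $4,840.
Exception (b) requires that rent is paid in kind rather than in cash; but rent is paid in cash, so (b) is unavailable.
Exception (c): a current Category 5 Declaration is held; a current Class B Waiver is held — every condition holds. But: (f) operates against (c): assessed value is $327,500, less than the $392,000 limit. So (c) is unavailable.
All of (d)'s requirements are met (the registered capacity is 3,390 units, below the 3,640 units limit; Tessa is a registered non-profit). As to paragraphs (g)–(k): (g) would limit (d) — a current Schedule 2 Registration is held — but (h) sets (g) aside: (h) operates against (g): the space is let for business use. (i), which would lift (h), is inapplicable — the General Clearance is not current. (d) remains available.
Exception (e) does not apply: there is no Standing Clearance in force.

No — exception (d) applies; Tessa is not required to file Form RP-1.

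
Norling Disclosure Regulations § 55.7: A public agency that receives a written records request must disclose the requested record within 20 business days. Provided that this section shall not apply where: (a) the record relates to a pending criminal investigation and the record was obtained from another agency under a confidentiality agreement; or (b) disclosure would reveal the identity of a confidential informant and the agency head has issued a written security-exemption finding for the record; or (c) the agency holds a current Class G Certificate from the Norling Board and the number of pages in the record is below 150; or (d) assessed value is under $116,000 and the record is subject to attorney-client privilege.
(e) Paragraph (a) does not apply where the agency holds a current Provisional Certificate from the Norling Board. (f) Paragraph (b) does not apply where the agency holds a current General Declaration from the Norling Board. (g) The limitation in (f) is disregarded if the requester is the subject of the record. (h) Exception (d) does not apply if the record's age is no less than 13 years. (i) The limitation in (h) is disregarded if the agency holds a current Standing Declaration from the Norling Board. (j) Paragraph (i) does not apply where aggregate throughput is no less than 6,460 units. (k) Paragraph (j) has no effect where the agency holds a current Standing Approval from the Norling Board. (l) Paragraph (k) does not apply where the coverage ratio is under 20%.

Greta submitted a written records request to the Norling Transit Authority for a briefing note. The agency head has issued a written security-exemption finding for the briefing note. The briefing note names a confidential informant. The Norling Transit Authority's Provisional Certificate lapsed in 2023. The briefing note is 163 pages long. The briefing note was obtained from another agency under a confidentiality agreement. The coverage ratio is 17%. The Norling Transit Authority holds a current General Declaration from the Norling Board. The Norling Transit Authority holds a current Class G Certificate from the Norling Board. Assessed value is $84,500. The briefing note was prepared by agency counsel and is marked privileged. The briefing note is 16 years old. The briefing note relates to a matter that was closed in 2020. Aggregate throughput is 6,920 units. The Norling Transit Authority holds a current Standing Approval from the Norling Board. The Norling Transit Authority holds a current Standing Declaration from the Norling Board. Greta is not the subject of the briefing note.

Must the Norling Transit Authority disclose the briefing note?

Yes — the Norling Transit Authority must disclose the briefing note.

Exception (a) requires that the record relates to a pending criminal investigation; but the briefing note relates to a closed matter, so (a) is unavailable.
All of (b)'s requirements are met (the briefing note names a confidential informant; a written security-exemption finding has been issued). But applying paragraphs (f)–(g): (f) operates against (b): a current General Declaration is held. (g) is not engaged (Greta is not the subject of the briefing note), so (f) stands. (b) is therefore removed.
Exception (c) fails — the number of pages in the record is 163, not below 150.
Exception (d): assessed value is $84,500, under the $116,000 limit; the briefing note is privileged — every condition holds. But: (h) operates against (d): the record's age is 16 years, meeting the 13 years threshold. (i) operates (a current Standing Declaration is held), but is displaced by (j): (j) operates against (i): aggregate throughput is 6,920 units, meeting the 6,460 units threshold. (k) applies (a current Standing Approval is held), but is itself disapplied by (l): (l) operates against (k): the coverage ratio is 17%, under the 20% limit. Exception (d) does not apply.
No exception displaces § 55.7.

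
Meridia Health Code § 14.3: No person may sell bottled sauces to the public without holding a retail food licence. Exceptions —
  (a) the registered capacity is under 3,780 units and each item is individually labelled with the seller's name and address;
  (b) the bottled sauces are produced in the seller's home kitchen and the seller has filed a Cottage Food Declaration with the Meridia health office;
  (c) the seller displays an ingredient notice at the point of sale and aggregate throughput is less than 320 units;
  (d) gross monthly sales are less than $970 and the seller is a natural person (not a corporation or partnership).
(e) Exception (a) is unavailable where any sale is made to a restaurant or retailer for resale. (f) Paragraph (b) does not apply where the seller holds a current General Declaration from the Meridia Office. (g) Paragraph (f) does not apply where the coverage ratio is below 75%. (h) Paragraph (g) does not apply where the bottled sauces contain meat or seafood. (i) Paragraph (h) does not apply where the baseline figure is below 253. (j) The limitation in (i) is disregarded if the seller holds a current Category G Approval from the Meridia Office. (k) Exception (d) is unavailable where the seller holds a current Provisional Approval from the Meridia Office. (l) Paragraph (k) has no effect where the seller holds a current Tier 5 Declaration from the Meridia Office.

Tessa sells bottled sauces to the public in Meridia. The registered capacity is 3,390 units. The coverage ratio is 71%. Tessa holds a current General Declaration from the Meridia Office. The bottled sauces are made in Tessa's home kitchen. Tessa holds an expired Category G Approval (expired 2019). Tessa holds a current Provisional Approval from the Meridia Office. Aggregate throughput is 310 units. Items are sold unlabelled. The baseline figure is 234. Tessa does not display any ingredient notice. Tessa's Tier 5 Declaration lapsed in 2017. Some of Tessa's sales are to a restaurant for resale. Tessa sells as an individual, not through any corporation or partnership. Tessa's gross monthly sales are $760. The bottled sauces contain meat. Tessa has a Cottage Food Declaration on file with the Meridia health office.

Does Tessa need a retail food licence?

Exception (a) does not apply: items are sold unlabelled.
Exception (b)'s conditions are all satisfied: the bottled sauces are home-kitchen produced; a Cottage Food Declaration is on file. Considering the limiting provisions: (f) would limit (b) — a current General Declaration is held — but (g) sets (f) aside: (g) operates against (f): the coverage ratio is 71%, below the 75% limit. (h) applies (the bottled sauces contain meat), but is set aside by (i): (i) is engaged — the baseline figure is 234, below the 253 limit. (j) does not operate here (there is no Category G Approval in force), so (i) stands. (b) remains available.
Exception (c) does not apply: no ingredient notice is displayed.
Exception (d): gross monthly sales are $760, less than the $970 limit; the seller is a natural person — every condition holds. However, paragraphs (k)–(l) must be considered: (k) operates against (d): a current Provisional Approval is held. (l) does not operate here (the Tier 5 Declaration is not current), so (k) stands. Exception (d) does not apply.

No — exception (b) applies; Tessa is not required to hold a retail food licence.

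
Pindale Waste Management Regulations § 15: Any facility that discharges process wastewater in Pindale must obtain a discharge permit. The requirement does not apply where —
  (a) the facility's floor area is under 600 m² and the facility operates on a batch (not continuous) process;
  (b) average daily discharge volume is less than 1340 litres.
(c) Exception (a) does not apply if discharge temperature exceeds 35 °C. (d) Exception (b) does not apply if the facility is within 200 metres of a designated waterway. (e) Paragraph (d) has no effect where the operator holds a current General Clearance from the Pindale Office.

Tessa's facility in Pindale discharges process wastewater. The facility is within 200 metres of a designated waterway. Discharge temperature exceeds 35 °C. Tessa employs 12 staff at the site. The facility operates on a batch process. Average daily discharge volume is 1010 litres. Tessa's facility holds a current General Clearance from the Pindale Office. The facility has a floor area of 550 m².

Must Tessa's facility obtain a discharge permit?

No — exception (b) applies; Tessa's facility is not required to obtain a discharge permit.

Exception (a)'s conditions are all satisfied: the facility's floor area is 550 m², under the 600 m² limit; the facility operates on a batch process. Turning to paragraph (c): (c) is engaged — discharge temperature exceeds 35 °C. So (a) is unavailable.
All of (b)'s requirements are met (average daily discharge volume is 1010 litres, less than the 1340 litres limit). As to paragraphs (d)–(e): (d) would limit (b) — the facility is within 200 m of a designated waterway — but (e) sets (d) aside: (e) operates against (d): a current General Clearance is held. (b) remains available.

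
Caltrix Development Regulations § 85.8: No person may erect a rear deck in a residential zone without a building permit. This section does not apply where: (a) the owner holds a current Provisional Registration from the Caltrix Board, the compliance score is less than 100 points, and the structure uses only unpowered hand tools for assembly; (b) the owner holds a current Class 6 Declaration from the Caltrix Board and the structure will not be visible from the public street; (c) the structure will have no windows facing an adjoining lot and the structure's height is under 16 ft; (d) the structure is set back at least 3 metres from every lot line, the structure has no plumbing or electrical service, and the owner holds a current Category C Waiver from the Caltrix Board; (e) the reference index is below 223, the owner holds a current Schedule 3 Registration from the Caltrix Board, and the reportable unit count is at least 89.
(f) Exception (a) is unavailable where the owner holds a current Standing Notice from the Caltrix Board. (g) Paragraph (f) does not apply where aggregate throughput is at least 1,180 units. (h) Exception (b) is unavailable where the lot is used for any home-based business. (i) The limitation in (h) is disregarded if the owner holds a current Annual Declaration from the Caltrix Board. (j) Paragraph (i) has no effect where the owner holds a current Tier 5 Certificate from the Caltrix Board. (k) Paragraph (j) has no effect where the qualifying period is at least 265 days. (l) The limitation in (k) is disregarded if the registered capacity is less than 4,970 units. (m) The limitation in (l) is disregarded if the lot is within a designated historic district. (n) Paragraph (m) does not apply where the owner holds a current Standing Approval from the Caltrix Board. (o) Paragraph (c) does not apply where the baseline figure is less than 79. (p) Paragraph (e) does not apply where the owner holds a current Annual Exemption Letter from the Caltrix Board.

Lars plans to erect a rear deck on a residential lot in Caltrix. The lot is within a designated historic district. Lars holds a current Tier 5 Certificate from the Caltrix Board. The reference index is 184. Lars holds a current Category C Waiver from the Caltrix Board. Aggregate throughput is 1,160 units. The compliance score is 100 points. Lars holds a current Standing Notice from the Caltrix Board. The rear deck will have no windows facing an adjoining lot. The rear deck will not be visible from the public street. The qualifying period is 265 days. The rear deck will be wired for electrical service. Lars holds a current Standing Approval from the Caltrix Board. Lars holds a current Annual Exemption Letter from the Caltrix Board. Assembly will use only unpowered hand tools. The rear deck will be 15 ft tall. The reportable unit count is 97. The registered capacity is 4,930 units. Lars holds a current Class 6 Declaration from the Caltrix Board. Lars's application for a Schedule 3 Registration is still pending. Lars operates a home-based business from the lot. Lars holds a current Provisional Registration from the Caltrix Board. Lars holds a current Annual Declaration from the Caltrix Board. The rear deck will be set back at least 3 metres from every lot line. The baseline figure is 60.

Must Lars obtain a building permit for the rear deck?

Yes — Lars must obtain a building permit.

Exception (a) does not apply: the compliance score is 100 points, not less than 100 points.
Exception (b): a current Class 6 Declaration is held; the structure will not be visible from the street — every condition holds. Turning to paragraphs (h)–(n): (h) operates against (b): a home-based business operates on the lot. (i) is engaged (a current Annual Declaration is held), but is displaced by (j): (j) applies — a current Tier 5 Certificate is held. (k) applies (the qualifying period is 265 days, meeting the 265 days threshold), but is itself disapplied by (l): (l) applies — the registered capacity is 4,930 units, less than the 4,970 units limit. (m) would limit (l) — the lot is in a historic district — but (n) sets (m) aside: (n) operates — a current Standing Approval is held. So (b) is unavailable.
Exception (c): no windows face an adjoining lot; the structure's height is 15 ft, under the 16 ft limit — every condition holds. However, paragraph (o) must be considered: (o) is triggered — the baseline figure is 60, less than the 79 limit. (c) is therefore removed.
Exception (d) fails — electrical service is planned.
Exception (e) requires that the owner holds a current Schedule 3 Registration from the Caltrix Board; but the Schedule 3 Registration is not current, so (e) is unavailable.
No exception is made out. Lars falls within the general rule.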